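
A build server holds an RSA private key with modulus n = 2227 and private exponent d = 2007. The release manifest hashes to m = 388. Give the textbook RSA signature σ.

1757

m^2 ≡ 388^2 = 150544 ≡ 1335
m^4 ≡ 1335^2 = 1782225 ≡ 625
m^8 ≡ 625^2 = 390625 ≡ 900
m^16 ≡ 900^2 = 810000 ≡ 1599
m^32 ≡ 1599^2 = 2556801 ≡ 205
m^64 ≡ 205^2 = 42025 ≡ 1939
m^128 ≡ 1939^2 = 3759721 ≡ 545
m^256 ≡ 545^2 = 297025 ≡ 834
m^512 ≡ 834^2 = 695556 ≡ 732
m^1024 ≡ 732^2 = 535824 ≡ 1344
2007 = 1024 + 512 + 256 + 128 + 64 + 16 + 4 + 2 + 1, so m^2007 ≡ 1344·732·834·545·1939·1599·625·1335·388 ≡ 1757 (mod 2227)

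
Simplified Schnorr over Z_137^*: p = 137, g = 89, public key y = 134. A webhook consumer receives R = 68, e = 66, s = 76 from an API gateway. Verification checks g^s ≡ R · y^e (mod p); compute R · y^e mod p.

Squares mod 137: 134^1≡134, 134^2≡9, 134^4≡81, 134^8≡122, 134^16≡88, 134^32≡72, 134^64≡115
66 = 64 + 2, so 134^66 ≡ 115·9 ≡ 76 (mod 137)
R · y^e ≡ 68·76 = 5168 ≡ 99 (mod 137)

99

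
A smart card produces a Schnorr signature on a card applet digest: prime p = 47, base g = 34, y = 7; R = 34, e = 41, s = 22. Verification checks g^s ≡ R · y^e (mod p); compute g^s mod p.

34^22 mod 47 = 18

18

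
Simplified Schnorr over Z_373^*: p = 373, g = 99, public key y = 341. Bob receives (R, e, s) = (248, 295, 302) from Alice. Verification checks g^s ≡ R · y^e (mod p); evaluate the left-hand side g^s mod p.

71

99^2 = 9801 ≡ 103
99^4 ≡ 103^2 = 10609 ≡ 165
99^8 ≡ 165^2 = 27225 ≡ 369
99^16 ≡ 369^2 = 136161 ≡ 16
99^32 ≡ 16^2 = 256
99^64 ≡ 256^2 = 65536 ≡ 261
99^128 ≡ 261^2 = 68121 ≡ 235
99^256 ≡ 235^2 = 55225 ≡ 21
302 = 256 + 32 + 8 + 4 + 2, so 99^302 ≡ 21·256·369·165·103 ≡ 71 (mod 373)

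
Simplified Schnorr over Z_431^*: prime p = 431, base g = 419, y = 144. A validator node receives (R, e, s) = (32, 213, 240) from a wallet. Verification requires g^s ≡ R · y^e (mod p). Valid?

g^s mod p:
419^2 = 175561 ≡ 144
419^4 ≡ 144^2 = 20736 ≡ 48
419^8 ≡ 48^2 = 2304 ≡ 149
419^16 ≡ 149^2 = 22201 ≡ 220
419^32 ≡ 220^2 = 48400 ≡ 128
419^64 ≡ 128^2 = 16384 ≡ 6
419^128 ≡ 6^2 = 36
240 = 128 + 64 + 32 + 16, so 419^240 ≡ 36·6·128·220 ≡ 288 (mod 431)
R · y^e mod p:
144^2 = 20736 ≡ 48
144^4 ≡ 48^2 = 2304 ≡ 149
144^8 ≡ 149^2 = 22201 ≡ 220
144^16 ≡ 220^2 = 48400 ≡ 128
144^32 ≡ 128^2 = 16384 ≡ 6
144^64 ≡ 6^2 = 36
144^128 ≡ 36^2 = 1296 ≡ 3
213 = 128 + 64 + 16 + 4 + 1, so 144^213 ≡ 3·36·128·149·144 ≡ 9 (mod 431)
32·9 = 288 ≡ 288 (mod 431)
288 ≡ 288 (mod 431); signature holds.

yes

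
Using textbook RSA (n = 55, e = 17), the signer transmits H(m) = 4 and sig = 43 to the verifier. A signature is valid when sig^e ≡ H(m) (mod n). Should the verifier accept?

reject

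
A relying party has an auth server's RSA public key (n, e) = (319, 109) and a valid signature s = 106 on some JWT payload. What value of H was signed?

118

s^2 ≡ 106^2 = 11236 ≡ 71
s^4 ≡ 71^2 = 5041 ≡ 256
s^8 ≡ 256^2 = 65536 ≡ 141
s^16 ≡ 141^2 = 19881 ≡ 103
s^32 ≡ 103^2 = 10609 ≡ 82
s^64 ≡ 82^2 = 6724 ≡ 25
109 = 64 + 32 + 8 + 4 + 1, so s^109 ≡ 25·82·141·256·106 ≡ 118 (mod 319)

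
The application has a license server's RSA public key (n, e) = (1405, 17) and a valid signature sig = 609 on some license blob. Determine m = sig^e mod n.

Squares mod 1405: sig^1≡609, sig^2≡1366, sig^4≡116, sig^8≡811, sig^16≡181
17 = 16 + 1, so sig^17 ≡ 181·609 ≡ 639 (mod 1405)

639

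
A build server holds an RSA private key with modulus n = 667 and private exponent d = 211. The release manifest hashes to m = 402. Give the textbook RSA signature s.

m^2 ≡ 402^2 = 161604 ≡ 190
m^4 ≡ 190^2 = 36100 ≡ 82
m^8 ≡ 82^2 = 6724 ≡ 54
m^16 ≡ 54^2 = 2916 ≡ 248
m^32 ≡ 248^2 = 61504 ≡ 140
m^64 ≡ 140^2 = 19600 ≡ 257
m^128 ≡ 257^2 = 66049 ≡ 16
211 = 128 + 64 + 16 + 2 + 1, so m^211 ≡ 16·257·248·190·402 ≡ 431 (mod 667)

431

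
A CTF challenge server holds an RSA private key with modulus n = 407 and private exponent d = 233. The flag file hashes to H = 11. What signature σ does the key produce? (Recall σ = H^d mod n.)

H^2 ≡ 11^2 = 121
H^4 ≡ 121^2 = 14641 ≡ 396
H^8 ≡ 396^2 = 156816 ≡ 121
H^16 ≡ 121^2 = 14641 ≡ 396
H^32 ≡ 396^2 = 156816 ≡ 121
H^64 ≡ 121^2 = 14641 ≡ 396
H^128 ≡ 396^2 = 156816 ≡ 121
233 = 128 + 64 + 32 + 8 + 1, so H^233 ≡ 121·396·121·121·11 ≡ 286 (mod 407)

286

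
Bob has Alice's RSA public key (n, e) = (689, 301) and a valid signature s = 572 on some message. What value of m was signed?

598

s^2 ≡ 572^2 = 327184 ≡ 598
s^4 ≡ 598^2 = 357604 ≡ 13
s^8 ≡ 13^2 = 169
s^16 ≡ 169^2 = 28561 ≡ 312
s^32 ≡ 312^2 = 97344 ≡ 195
s^64 ≡ 195^2 = 38025 ≡ 130
s^128 ≡ 130^2 = 16900 ≡ 364
s^256 ≡ 364^2 = 132496 ≡ 208
301 = 256 + 32 + 8 + 4 + 1, so s^301 ≡ 208·195·169·13·572 ≡ 598 (mod 689)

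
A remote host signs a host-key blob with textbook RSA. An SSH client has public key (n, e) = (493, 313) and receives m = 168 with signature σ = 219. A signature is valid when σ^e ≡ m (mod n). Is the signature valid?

Squares mod 493: σ^1≡219, σ^2≡140, σ^4≡373, σ^8≡103, σ^16≡256, σ^32≡460, σ^64≡103, σ^128≡256, σ^256≡460
313 = 256 + 32 + 16 + 8 + 1, so σ^313 ≡ 460·460·256·103·219 ≡ 168 (mod 493)
Since 168 equals the digest 168, verification succeeds.

valid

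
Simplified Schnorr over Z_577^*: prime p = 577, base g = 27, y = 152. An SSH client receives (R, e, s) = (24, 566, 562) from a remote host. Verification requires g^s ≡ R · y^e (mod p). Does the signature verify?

does not verify

g^s mod p:
27^2 = 729 ≡ 152
27^4 ≡ 152^2 = 23104 ≡ 24
27^8 ≡ 24^2 = 576
27^16 ≡ 576^2 = 331776 ≡ 1
27^32 ≡ 1^2 = 1
27^64 ≡ 1^2 = 1
27^128 ≡ 1^2 = 1
27^256 ≡ 1^2 = 1
27^512 ≡ 1^2 = 1
562 = 512 + 32 + 16 + 2, so 27^562 ≡ 1·1·1·152 ≡ 152 (mod 577)
R · y^e mod p:
152^2 = 23104 ≡ 24
152^4 ≡ 24^2 = 576
152^8 ≡ 576^2 = 331776 ≡ 1
152^16 ≡ 1^2 = 1
152^32 ≡ 1^2 = 1
152^64 ≡ 1^2 = 1
152^128 ≡ 1^2 = 1
152^256 ≡ 1^2 = 1
152^512 ≡ 1^2 = 1
566 = 512 + 32 + 16 + 4 + 2, so 152^566 ≡ 1·1·1·576·24 ≡ 553 (mod 577)
24·553 = 13272 ≡ 1 (mod 577)
152 ≠ 1; the check fails.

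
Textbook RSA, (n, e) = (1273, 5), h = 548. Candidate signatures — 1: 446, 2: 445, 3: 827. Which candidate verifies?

Candidate 1: 446^5 mod 1273 = 548
  → matches h = 548
Candidate 2: 445^5 mod 1273 = 259
Candidate 3: 827^5 mod 1273 = 725

1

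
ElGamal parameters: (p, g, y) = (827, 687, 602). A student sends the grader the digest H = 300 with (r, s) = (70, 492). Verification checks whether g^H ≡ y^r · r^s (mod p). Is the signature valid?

valid

Left side g^H mod p:
687^2 = 471969 ≡ 579
687^4 ≡ 579^2 = 335241 ≡ 306
687^8 ≡ 306^2 = 93636 ≡ 185
687^16 ≡ 185^2 = 34225 ≡ 318
687^32 ≡ 318^2 = 101124 ≡ 230
687^64 ≡ 230^2 = 52900 ≡ 799
687^128 ≡ 799^2 = 638401 ≡ 784
687^256 ≡ 784^2 = 614656 ≡ 195
300 = 256 + 32 + 8 + 4, so 687^300 ≡ 195·230·185·306 ≡ 686 (mod 827)
Right side y^r · r^s mod p:
602^2 = 362404 ≡ 178
602^4 ≡ 178^2 = 31684 ≡ 258
602^8 ≡ 258^2 = 66564 ≡ 404
602^16 ≡ 404^2 = 163216 ≡ 297
602^32 ≡ 297^2 = 88209 ≡ 547
602^64 ≡ 547^2 = 299209 ≡ 662
70 = 64 + 4 + 2, so 602^70 ≡ 662·258·178 ≡ 341 (mod 827)
70^2 = 4900 ≡ 765
70^4 ≡ 765^2 = 585225 ≡ 536
70^8 ≡ 536^2 = 287296 ≡ 327
70^16 ≡ 327^2 = 106929 ≡ 246
70^32 ≡ 246^2 = 60516 ≡ 145
70^64 ≡ 145^2 = 21025 ≡ 350
70^128 ≡ 350^2 = 122500 ≡ 104
70^256 ≡ 104^2 = 10816 ≡ 65
492 = 256 + 128 + 64 + 32 + 8 + 4, so 70^492 ≡ 65·104·350·145·327·536 ≡ 424 (mod 827)
341·424 = 144584 ≡ 686 (mod 827)
686 ≡ 686 (mod 827), so the signature is genuine.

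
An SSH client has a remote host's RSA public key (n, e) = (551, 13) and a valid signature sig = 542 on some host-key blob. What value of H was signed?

Squares mod 551: sig^1≡542, sig^2≡81, sig^4≡500, sig^8≡397
13 = 8 + 4 + 1, so sig^13 ≡ 397·500·542 ≡ 393 (mod 551)

393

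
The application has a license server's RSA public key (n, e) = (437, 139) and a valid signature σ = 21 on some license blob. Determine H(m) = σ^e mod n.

79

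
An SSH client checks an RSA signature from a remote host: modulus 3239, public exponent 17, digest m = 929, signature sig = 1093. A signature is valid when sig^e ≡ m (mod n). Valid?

yes

sig^2 ≡ 1093^2 = 1194649 ≡ 2697
sig^4 ≡ 2697^2 = 7273809 ≡ 2254
sig^8 ≡ 2254^2 = 5080516 ≡ 1764
sig^16 ≡ 1764^2 = 3111696 ≡ 2256
17 = 16 + 1, so sig^17 ≡ 2256·1093 ≡ 929 (mod 3239)
929 = m, so the signature checks out.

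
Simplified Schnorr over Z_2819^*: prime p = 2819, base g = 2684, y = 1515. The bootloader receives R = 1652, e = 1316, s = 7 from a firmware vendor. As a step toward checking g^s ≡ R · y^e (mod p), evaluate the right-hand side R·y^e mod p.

963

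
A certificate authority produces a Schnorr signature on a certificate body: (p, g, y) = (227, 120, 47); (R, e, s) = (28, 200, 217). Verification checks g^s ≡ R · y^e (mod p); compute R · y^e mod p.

27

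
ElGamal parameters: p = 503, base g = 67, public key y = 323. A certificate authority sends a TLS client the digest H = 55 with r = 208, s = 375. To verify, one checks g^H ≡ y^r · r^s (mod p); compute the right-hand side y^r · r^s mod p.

323^2 = 104329 ≡ 208
323^4 ≡ 208^2 = 43264 ≡ 6
323^8 ≡ 6^2 = 36
323^16 ≡ 36^2 = 1296 ≡ 290
323^32 ≡ 290^2 = 84100 ≡ 99
323^64 ≡ 99^2 = 9801 ≡ 244
323^128 ≡ 244^2 = 59536 ≡ 182
208 = 128 + 64 + 16, so 323^208 ≡ 182·244·290 ≡ 11 (mod 503)
208^2 = 43264 ≡ 6
208^4 ≡ 6^2 = 36
208^8 ≡ 36^2 = 1296 ≡ 290
208^16 ≡ 290^2 = 84100 ≡ 99
208^32 ≡ 99^2 = 9801 ≡ 244
208^64 ≡ 244^2 = 59536 ≡ 182
208^128 ≡ 182^2 = 33124 ≡ 429
208^256 ≡ 429^2 = 184041 ≡ 446
375 = 256 + 64 + 32 + 16 + 4 + 2 + 1, so 208^375 ≡ 446·182·244·99·36·6·208 ≡ 473 (mod 503)
y^r · r^s ≡ 11·473 = 5203 ≡ 173 (mod 503)

173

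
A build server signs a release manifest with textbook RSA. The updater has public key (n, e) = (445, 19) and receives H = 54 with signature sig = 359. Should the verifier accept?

sig^2 ≡ 359^2 = 128881 ≡ 276
sig^4 ≡ 276^2 = 76176 ≡ 81
sig^8 ≡ 81^2 = 6561 ≡ 331
sig^16 ≡ 331^2 = 109561 ≡ 91
19 = 16 + 2 + 1, so sig^19 ≡ 91·276·359 ≡ 54 (mod 445)
54 = H, so the signature checks out.

accept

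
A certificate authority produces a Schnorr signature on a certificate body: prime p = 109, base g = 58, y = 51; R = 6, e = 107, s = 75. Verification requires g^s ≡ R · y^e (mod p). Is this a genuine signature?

g^s mod p:
58^75 mod 109 = 90
R · y^e mod p:
51^107 mod 109 = 62
6·62 = 372 ≡ 45 (mod 109)
90 ≠ 45; the check fails.

forged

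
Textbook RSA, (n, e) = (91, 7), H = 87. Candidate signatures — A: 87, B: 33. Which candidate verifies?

Candidate A: 87^2 = 7569 ≡ 16; 87^4 ≡ 16^2 = 256 ≡ 74; 7 = 4 + 2 + 1, so 87^7 ≡ 74·16·87 ≡ 87 (mod 91)
  → matches H = 87
Candidate B: 33^2 = 1089 ≡ 88; 33^4 ≡ 88^2 = 7744 ≡ 9; 7 = 4 + 2 + 1, so 33^7 ≡ 9·88·33 ≡ 19 (mod 91)

A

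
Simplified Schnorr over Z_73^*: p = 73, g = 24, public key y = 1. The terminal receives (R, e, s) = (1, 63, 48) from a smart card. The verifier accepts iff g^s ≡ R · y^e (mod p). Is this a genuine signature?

genuine

g^s mod p:
24^48 mod 73 = 1
R · y^e mod p:
1^63 mod 73 = 1
1·1 = 1 ≡ 1 (mod 73)
1 ≡ 1 (mod 73); signature holds.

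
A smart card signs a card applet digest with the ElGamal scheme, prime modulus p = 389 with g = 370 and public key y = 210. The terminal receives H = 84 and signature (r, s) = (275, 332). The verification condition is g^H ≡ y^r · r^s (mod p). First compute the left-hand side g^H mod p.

370^84 mod 389 = 369

369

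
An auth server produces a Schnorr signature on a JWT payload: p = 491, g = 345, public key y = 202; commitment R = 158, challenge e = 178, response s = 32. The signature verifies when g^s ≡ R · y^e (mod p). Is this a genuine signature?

forged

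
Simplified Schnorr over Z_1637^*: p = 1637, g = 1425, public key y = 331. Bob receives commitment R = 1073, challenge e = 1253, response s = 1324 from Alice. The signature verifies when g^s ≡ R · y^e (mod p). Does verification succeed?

fails

g^s mod p:
Squares mod 1637: 1425^1≡1425, 1425^2≡745, 1425^4≡82, 1425^8≡176, 1425^16≡1510, 1425^32≡1396, 1425^64≡786, 1425^128≡647, 1425^256≡1174, 1425^512≡1559, 1425^1024≡1173
1324 = 1024 + 256 + 32 + 8 + 4, so 1425^1324 ≡ 1173·1174·1396·176·82 ≡ 1065 (mod 1637)
R · y^e mod p:
Squares mod 1637: 331^1≡331, 331^2≡1519, 331^4≡828, 331^8≡1318, 331^16≡267, 331^32≡898, 331^64≡1000, 331^128≡1430, 331^256≡287, 331^512≡519, 331^1024≡893
1253 = 1024 + 128 + 64 + 32 + 4 + 1, so 331^1253 ≡ 893·1430·1000·898·828·331 ≡ 871 (mod 1637)
1073·871 = 934583 ≡ 1493 (mod 1637)
1065 ≠ 1493; the check fails.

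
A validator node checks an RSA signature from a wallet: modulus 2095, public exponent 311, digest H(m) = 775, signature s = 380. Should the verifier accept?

accept

s^2 ≡ 380^2 = 144400 ≡ 1940
s^4 ≡ 1940^2 = 3763600 ≡ 980
s^8 ≡ 980^2 = 960400 ≡ 890
s^16 ≡ 890^2 = 792100 ≡ 190
s^32 ≡ 190^2 = 36100 ≡ 485
s^64 ≡ 485^2 = 235225 ≡ 585
s^128 ≡ 585^2 = 342225 ≡ 740
s^256 ≡ 740^2 = 547600 ≡ 805
311 = 256 + 32 + 16 + 4 + 2 + 1, so s^311 ≡ 805·485·190·980·1940·380 ≡ 775 (mod 2095)
775 = H(m), so the signature checks out.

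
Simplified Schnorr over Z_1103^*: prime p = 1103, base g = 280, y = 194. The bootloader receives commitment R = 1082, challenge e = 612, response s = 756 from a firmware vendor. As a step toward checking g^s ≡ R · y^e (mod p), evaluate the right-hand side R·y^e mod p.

589

Squares mod 1103: 194^1≡194, 194^2≡134, 194^4≡308, 194^8≡6, 194^16≡36, 194^32≡193, 194^64≡850, 194^128≡35, 194^256≡122, 194^512≡545
612 = 512 + 64 + 32 + 4, so 194^612 ≡ 545·850·193·308 ≡ 77 (mod 1103)
R · y^e ≡ 1082·77 = 83314 ≡ 589 (mod 1103)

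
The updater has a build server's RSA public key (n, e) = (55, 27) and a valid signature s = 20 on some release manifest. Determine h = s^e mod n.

15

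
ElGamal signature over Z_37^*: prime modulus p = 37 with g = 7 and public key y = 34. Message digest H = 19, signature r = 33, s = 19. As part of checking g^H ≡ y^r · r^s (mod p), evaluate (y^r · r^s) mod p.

7

Squares mod 37: 34^1≡34, 34^2≡9, 34^4≡7, 34^8≡12, 34^16≡33, 34^32≡16
33 = 32 + 1, so 34^33 ≡ 16·34 ≡ 26 (mod 37)
Squares mod 37: 33^1≡33, 33^2≡16, 33^4≡34, 33^8≡9, 33^16≡7
19 = 16 + 2 + 1, so 33^19 ≡ 7·16·33 ≡ 33 (mod 37)
y^r · r^s ≡ 26·33 = 858 ≡ 7 (mod 37)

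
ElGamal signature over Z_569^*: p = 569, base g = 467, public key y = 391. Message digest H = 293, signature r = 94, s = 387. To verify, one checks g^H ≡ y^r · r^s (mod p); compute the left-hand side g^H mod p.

218

467^2 = 218089 ≡ 162
467^4 ≡ 162^2 = 26244 ≡ 70
467^8 ≡ 70^2 = 4900 ≡ 348
467^16 ≡ 348^2 = 121104 ≡ 476
467^32 ≡ 476^2 = 226576 ≡ 114
467^64 ≡ 114^2 = 12996 ≡ 478
467^128 ≡ 478^2 = 228484 ≡ 315
467^256 ≡ 315^2 = 99225 ≡ 219
293 = 256 + 32 + 4 + 1, so 467^293 ≡ 219·114·70·467 ≡ 218 (mod 569)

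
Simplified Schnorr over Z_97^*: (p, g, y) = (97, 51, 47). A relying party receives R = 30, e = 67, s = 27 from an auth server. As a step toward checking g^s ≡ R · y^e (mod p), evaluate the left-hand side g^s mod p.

20

51^2 = 2601 ≡ 79
51^4 ≡ 79^2 = 6241 ≡ 33
51^8 ≡ 33^2 = 1089 ≡ 22
51^16 ≡ 22^2 = 484 ≡ 96
27 = 16 + 8 + 2 + 1, so 51^27 ≡ 96·22·79·51 ≡ 20 (mod 97)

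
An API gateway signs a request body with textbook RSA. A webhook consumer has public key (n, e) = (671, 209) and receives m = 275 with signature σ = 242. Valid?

σ^2 ≡ 242^2 = 58564 ≡ 187
σ^4 ≡ 187^2 = 34969 ≡ 77
σ^8 ≡ 77^2 = 5929 ≡ 561
σ^16 ≡ 561^2 = 314721 ≡ 22
σ^32 ≡ 22^2 = 484
σ^64 ≡ 484^2 = 234256 ≡ 77
σ^128 ≡ 77^2 = 5929 ≡ 561
209 = 128 + 64 + 16 + 1, so σ^209 ≡ 561·77·22·242 ≡ 275 (mod 671)
σ^209 mod 671 = 275 matches m.

yes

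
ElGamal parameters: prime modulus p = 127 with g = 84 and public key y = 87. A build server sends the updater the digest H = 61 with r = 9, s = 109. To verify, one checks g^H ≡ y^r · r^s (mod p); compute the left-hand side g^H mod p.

34

84^2 = 7056 ≡ 71
84^4 ≡ 71^2 = 5041 ≡ 88
84^8 ≡ 88^2 = 7744 ≡ 124
84^16 ≡ 124^2 = 15376 ≡ 9
84^32 ≡ 9^2 = 81
61 = 32 + 16 + 8 + 4 + 1, so 84^61 ≡ 81·9·124·88·84 ≡ 34 (mod 127)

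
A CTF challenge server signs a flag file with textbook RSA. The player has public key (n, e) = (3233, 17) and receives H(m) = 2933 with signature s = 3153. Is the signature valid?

invalid

s^2 ≡ 3153^2 = 9941409 ≡ 3167
s^4 ≡ 3167^2 = 10029889 ≡ 1123
s^8 ≡ 1123^2 = 1261129 ≡ 259
s^16 ≡ 259^2 = 67081 ≡ 2421
17 = 16 + 1, so s^17 ≡ 2421·3153 ≡ 300 (mod 3233)
The recovered value 300 does not match the digest 2933.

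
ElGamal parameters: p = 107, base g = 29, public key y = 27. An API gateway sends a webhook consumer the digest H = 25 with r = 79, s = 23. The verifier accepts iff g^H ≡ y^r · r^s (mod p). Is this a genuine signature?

Left side g^H mod p:
29^2 = 841 ≡ 92
29^4 ≡ 92^2 = 8464 ≡ 11
29^8 ≡ 11^2 = 121 ≡ 14
29^16 ≡ 14^2 = 196 ≡ 89
25 = 16 + 8 + 1, so 29^25 ≡ 89·14·29 ≡ 75 (mod 107)
Right side y^r · r^s mod p:
27^2 = 729 ≡ 87
27^4 ≡ 87^2 = 7569 ≡ 79
27^8 ≡ 79^2 = 6241 ≡ 35
27^16 ≡ 35^2 = 1225 ≡ 48
27^32 ≡ 48^2 = 2304 ≡ 57
27^64 ≡ 57^2 = 3249 ≡ 39
79 = 64 + 8 + 4 + 2 + 1, so 27^79 ≡ 39·35·79·87·27 ≡ 105 (mod 107)
79^2 = 6241 ≡ 35
79^4 ≡ 35^2 = 1225 ≡ 48
79^8 ≡ 48^2 = 2304 ≡ 57
79^16 ≡ 57^2 = 3249 ≡ 39
23 = 16 + 4 + 2 + 1, so 79^23 ≡ 39·48·35·79 ≡ 62 (mod 107)
105·62 = 6510 ≡ 90 (mod 107)
75 ≠ 90, so verification fails.

forged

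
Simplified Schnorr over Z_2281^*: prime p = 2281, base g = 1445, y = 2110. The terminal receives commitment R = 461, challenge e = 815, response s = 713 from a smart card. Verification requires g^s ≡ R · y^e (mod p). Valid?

g^s mod p:
1445^713 mod 2281 = 1534
R · y^e mod p:
2110^815 mod 2281 = 251
461·251 = 115711 ≡ 1661 (mod 2281)
1534 ≠ 1661; the check fails.

no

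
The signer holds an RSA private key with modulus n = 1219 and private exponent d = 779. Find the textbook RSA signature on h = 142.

611

Squares mod 1219: h^1≡142, h^2≡660, h^4≡417, h^8≡791, h^16≡334, h^32≡627, h^64≡611, h^128≡307, h^256≡386, h^512≡278
779 = 512 + 256 + 8 + 2 + 1, so h^779 ≡ 278·386·791·660·142 ≡ 611 (mod 1219)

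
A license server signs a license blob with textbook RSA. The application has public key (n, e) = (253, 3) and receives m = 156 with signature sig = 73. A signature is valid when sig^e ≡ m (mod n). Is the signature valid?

valid

sig^2 ≡ 73^2 = 5329 ≡ 16
3 = 2 + 1, so sig^3 ≡ 16·73 ≡ 156 (mod 253)
Since 156 equals the digest 156, verification succeeds.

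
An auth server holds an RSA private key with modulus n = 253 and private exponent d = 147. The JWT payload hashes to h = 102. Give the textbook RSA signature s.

h^2 ≡ 102^2 = 10404 ≡ 31
h^4 ≡ 31^2 = 961 ≡ 202
h^8 ≡ 202^2 = 40804 ≡ 71
h^16 ≡ 71^2 = 5041 ≡ 234
h^32 ≡ 234^2 = 54756 ≡ 108
h^64 ≡ 108^2 = 11664 ≡ 26
h^128 ≡ 26^2 = 676 ≡ 170
147 = 128 + 16 + 2 + 1, so h^147 ≡ 170·234·31·102 ≡ 97 (mod 253)

97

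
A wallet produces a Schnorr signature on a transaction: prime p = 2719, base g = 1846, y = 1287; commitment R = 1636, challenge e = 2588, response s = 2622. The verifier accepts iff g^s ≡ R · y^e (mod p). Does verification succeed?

g^s mod p:
1846^2 = 3407716 ≡ 809
1846^4 ≡ 809^2 = 654481 ≡ 1921
1846^8 ≡ 1921^2 = 3690241 ≡ 558
1846^16 ≡ 558^2 = 311364 ≡ 1398
1846^32 ≡ 1398^2 = 1954404 ≡ 2162
1846^64 ≡ 2162^2 = 4674244 ≡ 283
1846^128 ≡ 283^2 = 80089 ≡ 1238
1846^256 ≡ 1238^2 = 1532644 ≡ 1847
1846^512 ≡ 1847^2 = 3411409 ≡ 1783
1846^1024 ≡ 1783^2 = 3179089 ≡ 578
1846^2048 ≡ 578^2 = 334084 ≡ 2366
2622 = 2048 + 512 + 32 + 16 + 8 + 4 + 2, so 1846^2622 ≡ 2366·1783·2162·1398·558·1921·809 ≡ 1034 (mod 2719)
R · y^e mod p:
1287^2 = 1656369 ≡ 498
1287^4 ≡ 498^2 = 248004 ≡ 575
1287^8 ≡ 575^2 = 330625 ≡ 1626
1287^16 ≡ 1626^2 = 2643876 ≡ 1008
1287^32 ≡ 1008^2 = 1016064 ≡ 1877
1287^64 ≡ 1877^2 = 3523129 ≡ 2024
1287^128 ≡ 2024^2 = 4096576 ≡ 1762
1287^256 ≡ 1762^2 = 3104644 ≡ 2265
1287^512 ≡ 2265^2 = 5130225 ≡ 2191
1287^1024 ≡ 2191^2 = 4800481 ≡ 1446
1287^2048 ≡ 1446^2 = 2090916 ≡ 5
2588 = 2048 + 512 + 16 + 8 + 4, so 1287^2588 ≡ 5·2191·1008·1626·575 ≡ 343 (mod 2719)
1636·343 = 561148 ≡ 1034 (mod 2719)
1034 ≡ 1034 (mod 2719); signature holds.

passes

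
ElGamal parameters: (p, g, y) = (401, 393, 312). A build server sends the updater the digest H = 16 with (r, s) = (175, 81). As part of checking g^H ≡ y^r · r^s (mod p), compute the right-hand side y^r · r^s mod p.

Squares mod 401: 312^1≡312, 312^2≡302, 312^4≡177, 312^8≡51, 312^16≡195, 312^32≡331, 312^64≡88, 312^128≡125
175 = 128 + 32 + 8 + 4 + 2 + 1, so 312^175 ≡ 125·331·51·177·302·312 ≡ 45 (mod 401)
Squares mod 401: 175^1≡175, 175^2≡149, 175^4≡146, 175^8≡63, 175^16≡360, 175^32≡77, 175^64≡315
81 = 64 + 16 + 1, so 175^81 ≡ 315·360·175 ≡ 312 (mod 401)
y^r · r^s ≡ 45·312 = 14040 ≡ 5 (mod 401)

5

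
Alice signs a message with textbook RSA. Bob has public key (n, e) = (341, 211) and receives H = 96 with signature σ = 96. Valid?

yes

σ^2 ≡ 96^2 = 9216 ≡ 9
σ^4 ≡ 9^2 = 81
σ^8 ≡ 81^2 = 6561 ≡ 82
σ^16 ≡ 82^2 = 6724 ≡ 245
σ^32 ≡ 245^2 = 60025 ≡ 9
σ^64 ≡ 9^2 = 81
σ^128 ≡ 81^2 = 6561 ≡ 82
211 = 128 + 64 + 16 + 2 + 1, so σ^211 ≡ 82·81·245·9·96 ≡ 96 (mod 341)
Since 96 equals the digest 96, verification succeeds.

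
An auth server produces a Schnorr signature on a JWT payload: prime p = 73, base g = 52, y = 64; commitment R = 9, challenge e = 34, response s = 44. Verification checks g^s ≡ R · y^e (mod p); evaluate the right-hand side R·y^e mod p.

65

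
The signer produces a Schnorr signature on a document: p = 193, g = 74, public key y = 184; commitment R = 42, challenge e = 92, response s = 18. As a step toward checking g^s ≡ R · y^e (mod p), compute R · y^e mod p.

151

184^92 mod 193 = 192
R · y^e ≡ 42·192 = 8064 ≡ 151 (mod 193)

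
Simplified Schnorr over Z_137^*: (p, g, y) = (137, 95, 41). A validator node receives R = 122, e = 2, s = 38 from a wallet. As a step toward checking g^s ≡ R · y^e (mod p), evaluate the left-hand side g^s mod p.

95^2 = 9025 ≡ 120
95^4 ≡ 120^2 = 14400 ≡ 15
95^8 ≡ 15^2 = 225 ≡ 88
95^16 ≡ 88^2 = 7744 ≡ 72
95^32 ≡ 72^2 = 5184 ≡ 115
38 = 32 + 4 + 2, so 95^38 ≡ 115·15·120 ≡ 130 (mod 137)

130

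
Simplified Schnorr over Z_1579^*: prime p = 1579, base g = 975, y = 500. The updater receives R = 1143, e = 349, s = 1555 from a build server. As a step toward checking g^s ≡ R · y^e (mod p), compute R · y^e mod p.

472

500^2 = 250000 ≡ 518
500^4 ≡ 518^2 = 268324 ≡ 1473
500^8 ≡ 1473^2 = 2169729 ≡ 183
500^16 ≡ 183^2 = 33489 ≡ 330
500^32 ≡ 330^2 = 108900 ≡ 1528
500^64 ≡ 1528^2 = 2334784 ≡ 1022
500^128 ≡ 1022^2 = 1044484 ≡ 765
500^256 ≡ 765^2 = 585225 ≡ 995
349 = 256 + 64 + 16 + 8 + 4 + 1, so 500^349 ≡ 995·1022·330·183·1473·500 ≡ 1491 (mod 1579)
R · y^e ≡ 1143·1491 = 1704213 ≡ 472 (mod 1579)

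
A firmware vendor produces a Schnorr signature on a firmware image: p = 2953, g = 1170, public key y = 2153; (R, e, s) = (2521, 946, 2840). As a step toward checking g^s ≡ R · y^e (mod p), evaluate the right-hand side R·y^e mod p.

2854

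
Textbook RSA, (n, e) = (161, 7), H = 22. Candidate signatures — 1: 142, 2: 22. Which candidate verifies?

2

Candidate 1: 142^2 = 20164 ≡ 39; 142^4 ≡ 39^2 = 1521 ≡ 72; 7 = 4 + 2 + 1, so 142^7 ≡ 72·39·142 ≡ 100 (mod 161)
Candidate 2: 22^2 = 484 ≡ 1; 22^4 ≡ 1^2 = 1; 7 = 4 + 2 + 1, so 22^7 ≡ 1·1·22 ≡ 22 (mod 161)
  → matches H = 22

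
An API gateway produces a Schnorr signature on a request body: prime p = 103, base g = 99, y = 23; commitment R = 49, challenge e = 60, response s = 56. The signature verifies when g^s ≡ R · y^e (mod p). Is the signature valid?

g^s mod p:
Squares mod 103: 99^1≡99, 99^2≡16, 99^4≡50, 99^8≡28, 99^16≡63, 99^32≡55
56 = 32 + 16 + 8, so 99^56 ≡ 55·63·28 ≡ 97 (mod 103)
R · y^e mod p:
Squares mod 103: 23^1≡23, 23^2≡14, 23^4≡93, 23^8≡100, 23^16≡9, 23^32≡81
60 = 32 + 16 + 8 + 4, so 23^60 ≡ 81·9·100·93 ≡ 34 (mod 103)
49·34 = 1666 ≡ 18 (mod 103)
97 ≠ 18; the check fails.

invalid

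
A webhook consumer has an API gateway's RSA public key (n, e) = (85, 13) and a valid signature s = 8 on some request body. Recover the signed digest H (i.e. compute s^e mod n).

Squares mod 85: s^1≡8, s^2≡64, s^4≡16, s^8≡1
13 = 8 + 4 + 1, so s^13 ≡ 1·16·8 ≡ 43 (mod 85)

43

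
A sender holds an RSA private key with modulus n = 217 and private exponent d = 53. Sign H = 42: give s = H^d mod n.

105

Squares mod 217: H^1≡42, H^2≡28, H^4≡133, H^8≡112, H^16≡175, H^32≡28
53 = 32 + 16 + 4 + 1, so H^53 ≡ 28·175·133·42 ≡ 105 (mod 217)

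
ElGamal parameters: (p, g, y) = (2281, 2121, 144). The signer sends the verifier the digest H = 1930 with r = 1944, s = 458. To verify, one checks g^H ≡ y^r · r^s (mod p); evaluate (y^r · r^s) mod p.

1802

144^2 = 20736 ≡ 207
144^4 ≡ 207^2 = 42849 ≡ 1791
144^8 ≡ 1791^2 = 3207681 ≡ 595
144^16 ≡ 595^2 = 354025 ≡ 470
144^32 ≡ 470^2 = 220900 ≡ 1924
144^64 ≡ 1924^2 = 3701776 ≡ 1994
144^128 ≡ 1994^2 = 3976036 ≡ 253
144^256 ≡ 253^2 = 64009 ≡ 141
144^512 ≡ 141^2 = 19881 ≡ 1633
144^1024 ≡ 1633^2 = 2666689 ≡ 200
1944 = 1024 + 512 + 256 + 128 + 16 + 8, so 144^1944 ≡ 200·1633·141·253·470·595 ≡ 1537 (mod 2281)
1944^2 = 3779136 ≡ 1800
1944^4 ≡ 1800^2 = 3240000 ≡ 980
1944^8 ≡ 980^2 = 960400 ≡ 99
1944^16 ≡ 99^2 = 9801 ≡ 677
1944^32 ≡ 677^2 = 458329 ≡ 2129
1944^64 ≡ 2129^2 = 4532641 ≡ 294
1944^128 ≡ 294^2 = 86436 ≡ 2039
1944^256 ≡ 2039^2 = 4157521 ≡ 1539
458 = 256 + 128 + 64 + 8 + 2, so 1944^458 ≡ 1539·2039·294·99·1800 ≡ 1181 (mod 2281)
y^r · r^s ≡ 1537·1181 = 1815197 ≡ 1802 (mod 2281)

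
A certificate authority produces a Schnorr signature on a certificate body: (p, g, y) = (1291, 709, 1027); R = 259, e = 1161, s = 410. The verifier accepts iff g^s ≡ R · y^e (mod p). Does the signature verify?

verifies

g^s mod p:
709^2 = 502681 ≡ 482
709^4 ≡ 482^2 = 232324 ≡ 1235
709^8 ≡ 1235^2 = 1525225 ≡ 554
709^16 ≡ 554^2 = 306916 ≡ 949
709^32 ≡ 949^2 = 900601 ≡ 774
709^64 ≡ 774^2 = 599076 ≡ 52
709^128 ≡ 52^2 = 2704 ≡ 122
709^256 ≡ 122^2 = 14884 ≡ 683
410 = 256 + 128 + 16 + 8 + 2, so 709^410 ≡ 683·122·949·554·482 ≡ 259 (mod 1291)
R · y^e mod p:
1027^2 = 1054729 ≡ 1273
1027^4 ≡ 1273^2 = 1620529 ≡ 324
1027^8 ≡ 324^2 = 104976 ≡ 405
1027^16 ≡ 405^2 = 164025 ≡ 68
1027^32 ≡ 68^2 = 4624 ≡ 751
1027^64 ≡ 751^2 = 564001 ≡ 1125
1027^128 ≡ 1125^2 = 1265625 ≡ 445
1027^256 ≡ 445^2 = 198025 ≡ 502
1027^512 ≡ 502^2 = 252004 ≡ 259
1027^1024 ≡ 259^2 = 67081 ≡ 1240
1161 = 1024 + 128 + 8 + 1, so 1027^1161 ≡ 1240·445·405·1027 ≡ 1 (mod 1291)
259·1 = 259 ≡ 259 (mod 1291)
259 ≡ 259 (mod 1291); signature holds.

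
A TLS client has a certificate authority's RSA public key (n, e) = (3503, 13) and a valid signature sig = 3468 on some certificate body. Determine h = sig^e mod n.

sig^2 ≡ 3468^2 = 12027024 ≡ 1225
sig^4 ≡ 1225^2 = 1500625 ≡ 1341
sig^8 ≡ 1341^2 = 1798281 ≡ 1242
13 = 8 + 4 + 1, so sig^13 ≡ 1242·1341·3468 ≡ 153 (mod 3503)

153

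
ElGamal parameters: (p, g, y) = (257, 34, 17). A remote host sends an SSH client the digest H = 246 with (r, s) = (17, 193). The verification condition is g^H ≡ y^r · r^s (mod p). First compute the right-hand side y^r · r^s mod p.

225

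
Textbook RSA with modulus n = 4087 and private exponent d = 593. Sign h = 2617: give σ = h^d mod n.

2161

Squares mod 4087: h^1≡2617, h^2≡2964, h^4≡2333, h^8≡3092, h^16≡971, h^32≡2831, h^64≡4041, h^128≡2116, h^256≡2191, h^512≡2343
593 = 512 + 64 + 16 + 1, so h^593 ≡ 2343·4041·971·2617 ≡ 2161 (mod 4087)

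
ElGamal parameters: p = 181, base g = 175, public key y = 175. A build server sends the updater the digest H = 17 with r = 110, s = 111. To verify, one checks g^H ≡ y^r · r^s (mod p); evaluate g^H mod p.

175^17 mod 181 = 40

40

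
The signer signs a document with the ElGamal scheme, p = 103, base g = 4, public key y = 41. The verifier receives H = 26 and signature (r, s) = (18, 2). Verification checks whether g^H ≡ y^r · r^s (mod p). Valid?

Left side g^H mod p:
4^2 = 16
4^4 ≡ 16^2 = 256 ≡ 50
4^8 ≡ 50^2 = 2500 ≡ 28
4^16 ≡ 28^2 = 784 ≡ 63
26 = 16 + 8 + 2, so 4^26 ≡ 63·28·16 ≡ 2 (mod 103)
Right side y^r · r^s mod p:
41^2 = 1681 ≡ 33
41^4 ≡ 33^2 = 1089 ≡ 59
41^8 ≡ 59^2 = 3481 ≡ 82
41^16 ≡ 82^2 = 6724 ≡ 29
18 = 16 + 2, so 41^18 ≡ 29·33 ≡ 30 (mod 103)
18^2 = 324 ≡ 15
30·15 = 450 ≡ 38 (mod 103)
2 ≠ 38, so verification fails.

no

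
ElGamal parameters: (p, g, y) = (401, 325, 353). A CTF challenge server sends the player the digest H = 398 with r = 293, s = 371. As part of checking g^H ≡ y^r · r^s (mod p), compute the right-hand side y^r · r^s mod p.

151

353^2 = 124609 ≡ 299
353^4 ≡ 299^2 = 89401 ≡ 379
353^8 ≡ 379^2 = 143641 ≡ 83
353^16 ≡ 83^2 = 6889 ≡ 72
353^32 ≡ 72^2 = 5184 ≡ 372
353^64 ≡ 372^2 = 138384 ≡ 39
353^128 ≡ 39^2 = 1521 ≡ 318
353^256 ≡ 318^2 = 101124 ≡ 72
293 = 256 + 32 + 4 + 1, so 353^293 ≡ 72·372·379·353 ≡ 171 (mod 401)
293^2 = 85849 ≡ 35
293^4 ≡ 35^2 = 1225 ≡ 22
293^8 ≡ 22^2 = 484 ≡ 83
293^16 ≡ 83^2 = 6889 ≡ 72
293^32 ≡ 72^2 = 5184 ≡ 372
293^64 ≡ 372^2 = 138384 ≡ 39
293^128 ≡ 39^2 = 1521 ≡ 318
293^256 ≡ 318^2 = 101124 ≡ 72
371 = 256 + 64 + 32 + 16 + 2 + 1, so 293^371 ≡ 72·39·372·72·35·293 ≡ 158 (mod 401)
y^r · r^s ≡ 171·158 = 27018 ≡ 151 (mod 401)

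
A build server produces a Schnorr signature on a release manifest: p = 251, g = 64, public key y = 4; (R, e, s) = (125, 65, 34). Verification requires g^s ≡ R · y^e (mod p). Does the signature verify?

verifies

g^s mod p:
64^34 mod 251 = 16
R · y^e mod p:
4^65 mod 251 = 219
125·219 = 27375 ≡ 16 (mod 251)
16 ≡ 16 (mod 251); signature holds.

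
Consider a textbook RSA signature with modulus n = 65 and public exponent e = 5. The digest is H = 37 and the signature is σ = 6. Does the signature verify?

Squares mod 65: σ^1≡6, σ^2≡36, σ^4≡61
5 = 4 + 1, so σ^5 ≡ 61·6 ≡ 41 (mod 65)
The recovered value 41 does not match the digest 37.

does not verify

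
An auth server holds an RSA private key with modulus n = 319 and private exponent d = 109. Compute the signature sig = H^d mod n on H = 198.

132

H^2 ≡ 198^2 = 39204 ≡ 286
H^4 ≡ 286^2 = 81796 ≡ 132
H^8 ≡ 132^2 = 17424 ≡ 198
H^16 ≡ 198^2 = 39204 ≡ 286
H^32 ≡ 286^2 = 81796 ≡ 132
H^64 ≡ 132^2 = 17424 ≡ 198
109 = 64 + 32 + 8 + 4 + 1, so H^109 ≡ 198·132·198·132·198 ≡ 132 (mod 319)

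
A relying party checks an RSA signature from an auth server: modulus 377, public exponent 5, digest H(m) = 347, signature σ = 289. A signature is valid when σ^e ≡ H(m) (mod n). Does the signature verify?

σ^5 mod 377 = 347
Since 347 equals the digest 347, verification succeeds.

verifies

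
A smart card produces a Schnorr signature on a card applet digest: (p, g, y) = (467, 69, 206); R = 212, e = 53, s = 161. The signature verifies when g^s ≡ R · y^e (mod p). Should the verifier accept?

accept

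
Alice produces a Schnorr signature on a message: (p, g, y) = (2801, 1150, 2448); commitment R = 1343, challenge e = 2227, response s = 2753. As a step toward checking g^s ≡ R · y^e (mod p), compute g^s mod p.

1150^2 = 1322500 ≡ 428
1150^4 ≡ 428^2 = 183184 ≡ 1119
1150^8 ≡ 1119^2 = 1252161 ≡ 114
1150^16 ≡ 114^2 = 12996 ≡ 1792
1150^32 ≡ 1792^2 = 3211264 ≡ 1318
1150^64 ≡ 1318^2 = 1737124 ≡ 504
1150^128 ≡ 504^2 = 254016 ≡ 1926
1150^256 ≡ 1926^2 = 3709476 ≡ 952
1150^512 ≡ 952^2 = 906304 ≡ 1581
1150^1024 ≡ 1581^2 = 2499561 ≡ 1069
1150^2048 ≡ 1069^2 = 1142761 ≡ 2754
2753 = 2048 + 512 + 128 + 64 + 1, so 1150^2753 ≡ 2754·1581·1926·504·1150 ≡ 43 (mod 2801)

43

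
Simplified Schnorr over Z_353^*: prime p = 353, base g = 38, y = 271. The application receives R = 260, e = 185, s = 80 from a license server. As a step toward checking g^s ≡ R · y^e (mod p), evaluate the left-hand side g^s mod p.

185

38^2 = 1444 ≡ 32
38^4 ≡ 32^2 = 1024 ≡ 318
38^8 ≡ 318^2 = 101124 ≡ 166
38^16 ≡ 166^2 = 27556 ≡ 22
38^32 ≡ 22^2 = 484 ≡ 131
38^64 ≡ 131^2 = 17161 ≡ 217
80 = 64 + 16, so 38^80 ≡ 217·22 ≡ 185 (mod 353)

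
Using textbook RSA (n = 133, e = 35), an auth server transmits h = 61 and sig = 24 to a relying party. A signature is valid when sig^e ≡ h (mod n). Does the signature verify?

verifies

Squares mod 133: sig^1≡24, sig^2≡44, sig^4≡74, sig^8≡23, sig^16≡130, sig^32≡9
35 = 32 + 2 + 1, so sig^35 ≡ 9·44·24 ≡ 61 (mod 133)
61 = h, so the signature checks out.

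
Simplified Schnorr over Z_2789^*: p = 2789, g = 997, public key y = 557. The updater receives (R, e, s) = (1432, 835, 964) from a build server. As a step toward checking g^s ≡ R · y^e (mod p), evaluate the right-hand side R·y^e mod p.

29

557^835 mod 2789 = 1042
R · y^e ≡ 1432·1042 = 1492144 ≡ 29 (mod 2789)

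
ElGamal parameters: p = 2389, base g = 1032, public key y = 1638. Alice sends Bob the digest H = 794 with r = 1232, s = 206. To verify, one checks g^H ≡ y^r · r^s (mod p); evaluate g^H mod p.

Squares mod 2389: 1032^1≡1032, 1032^2≡1919, 1032^4≡1112, 1032^8≡1431, 1032^16≡388, 1032^32≡37, 1032^64≡1369, 1032^128≡1185, 1032^256≡1882, 1032^512≡1426
794 = 512 + 256 + 16 + 8 + 2, so 1032^794 ≡ 1426·1882·388·1431·1919 ≡ 1681 (mod 2389)

1681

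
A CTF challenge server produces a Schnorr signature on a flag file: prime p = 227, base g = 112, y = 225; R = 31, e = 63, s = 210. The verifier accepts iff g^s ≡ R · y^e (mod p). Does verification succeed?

g^s mod p:
Squares mod 227: 112^1≡112, 112^2≡59, 112^4≡76, 112^8≡101, 112^16≡213, 112^32≡196, 112^64≡53, 112^128≡85
210 = 128 + 64 + 16 + 2, so 112^210 ≡ 85·53·213·59 ≡ 81 (mod 227)
R · y^e mod p:
Squares mod 227: 225^1≡225, 225^2≡4, 225^4≡16, 225^8≡29, 225^16≡160, 225^32≡176
63 = 32 + 16 + 8 + 4 + 2 + 1, so 225^63 ≡ 176·160·29·16·4·225 ≡ 175 (mod 227)
31·175 = 5425 ≡ 204 (mod 227)
81 ≠ 204; the check fails.

fails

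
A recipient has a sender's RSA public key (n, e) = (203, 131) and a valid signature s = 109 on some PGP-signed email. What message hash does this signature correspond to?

100

Squares mod 203: s^1≡109, s^2≡107, s^4≡81, s^8≡65, s^16≡165, s^32≡23, s^64≡123, s^128≡107
131 = 128 + 2 + 1, so s^131 ≡ 107·107·109 ≡ 100 (mod 203)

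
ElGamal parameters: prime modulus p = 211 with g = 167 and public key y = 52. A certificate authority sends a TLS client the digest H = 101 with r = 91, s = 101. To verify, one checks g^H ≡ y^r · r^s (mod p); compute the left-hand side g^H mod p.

127

Squares mod 211: 167^1≡167, 167^2≡37, 167^4≡103, 167^8≡59, 167^16≡105, 167^32≡53, 167^64≡66
101 = 64 + 32 + 4 + 1, so 167^101 ≡ 66·53·103·167 ≡ 127 (mod 211)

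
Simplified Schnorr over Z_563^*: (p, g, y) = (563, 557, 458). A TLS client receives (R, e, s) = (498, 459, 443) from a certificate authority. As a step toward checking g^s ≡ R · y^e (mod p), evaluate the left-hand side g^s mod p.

557^2 = 310249 ≡ 36
557^4 ≡ 36^2 = 1296 ≡ 170
557^8 ≡ 170^2 = 28900 ≡ 187
557^16 ≡ 187^2 = 34969 ≡ 63
557^32 ≡ 63^2 = 3969 ≡ 28
557^64 ≡ 28^2 = 784 ≡ 221
557^128 ≡ 221^2 = 48841 ≡ 423
557^256 ≡ 423^2 = 178929 ≡ 458
443 = 256 + 128 + 32 + 16 + 8 + 2 + 1, so 557^443 ≡ 458·423·28·63·187·36·557 ≡ 193 (mod 563)

193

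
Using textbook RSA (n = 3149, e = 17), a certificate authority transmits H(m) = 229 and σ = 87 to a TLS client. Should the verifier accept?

accept

σ^2 ≡ 87^2 = 7569 ≡ 1271
σ^4 ≡ 1271^2 = 1615441 ≡ 4
σ^8 ≡ 4^2 = 16
σ^16 ≡ 16^2 = 256
17 = 16 + 1, so σ^17 ≡ 256·87 ≡ 229 (mod 3149)
229 = H(m), so the signature checks out.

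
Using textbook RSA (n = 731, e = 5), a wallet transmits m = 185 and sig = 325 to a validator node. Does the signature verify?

Squares mod 731: sig^1≡325, sig^2≡361, sig^4≡203
5 = 4 + 1, so sig^5 ≡ 203·325 ≡ 185 (mod 731)
Since 185 equals the digest 185, verification succeeds.

verifies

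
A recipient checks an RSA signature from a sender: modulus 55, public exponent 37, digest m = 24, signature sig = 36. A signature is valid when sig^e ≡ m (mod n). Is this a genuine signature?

sig^37 mod 55 = 31
31 ≠ 24, so verification fails.

forged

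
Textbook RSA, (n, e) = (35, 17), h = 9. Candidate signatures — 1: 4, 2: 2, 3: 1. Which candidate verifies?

Candidate 1: Squares mod 35: 4^1≡4, 4^2≡16, 4^4≡11, 4^8≡16, 4^16≡11; 17 = 16 + 1, so 4^17 ≡ 11·4 ≡ 9 (mod 35)
  → matches h = 9
Candidate 2: Squares mod 35: 2^1≡2, 2^2≡4, 2^4≡16, 2^8≡11, 2^16≡16; 17 = 16 + 1, so 2^17 ≡ 16·2 ≡ 32 (mod 35)
Candidate 3: Squares mod 35: 1^1≡1, 1^2≡1, 1^4≡1, 1^8≡1, 1^16≡1; 17 = 16 + 1, so 1^17 ≡ 1·1 ≡ 1 (mod 35)

1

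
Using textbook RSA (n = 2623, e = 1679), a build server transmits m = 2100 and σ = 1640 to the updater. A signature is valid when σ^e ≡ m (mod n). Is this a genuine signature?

genuine

σ^2 ≡ 1640^2 = 2689600 ≡ 1025
σ^4 ≡ 1025^2 = 1050625 ≡ 1425
σ^8 ≡ 1425^2 = 2030625 ≡ 423
σ^16 ≡ 423^2 = 178929 ≡ 565
σ^32 ≡ 565^2 = 319225 ≡ 1842
σ^64 ≡ 1842^2 = 3392964 ≡ 1425
σ^128 ≡ 1425^2 = 2030625 ≡ 423
σ^256 ≡ 423^2 = 178929 ≡ 565
σ^512 ≡ 565^2 = 319225 ≡ 1842
σ^1024 ≡ 1842^2 = 3392964 ≡ 1425
1679 = 1024 + 512 + 128 + 8 + 4 + 2 + 1, so σ^1679 ≡ 1425·1842·423·423·1425·1025·1640 ≡ 2100 (mod 2623)
2100 = m, so the signature checks out.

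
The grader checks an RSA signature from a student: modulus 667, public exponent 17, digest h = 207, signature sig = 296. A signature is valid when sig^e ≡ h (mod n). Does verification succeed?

fails

Squares mod 667: sig^1≡296, sig^2≡239, sig^4≡426, sig^8≡52, sig^16≡36
17 = 16 + 1, so sig^17 ≡ 36·296 ≡ 651 (mod 667)
sig^17 mod 667 = 651, but h = 207.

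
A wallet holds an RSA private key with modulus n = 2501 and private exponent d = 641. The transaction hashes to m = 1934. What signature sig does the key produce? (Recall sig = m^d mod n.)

376

Squares mod 2501: m^1≡1934, m^2≡1361, m^4≡1581, m^8≡1062, m^16≡2394, m^32≡1445, m^64≡2191, m^128≡1062, m^256≡2394, m^512≡1445
641 = 512 + 128 + 1, so m^641 ≡ 1445·1062·1934 ≡ 376 (mod 2501)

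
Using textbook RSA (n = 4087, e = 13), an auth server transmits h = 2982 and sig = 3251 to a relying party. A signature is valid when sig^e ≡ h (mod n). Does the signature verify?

does not verify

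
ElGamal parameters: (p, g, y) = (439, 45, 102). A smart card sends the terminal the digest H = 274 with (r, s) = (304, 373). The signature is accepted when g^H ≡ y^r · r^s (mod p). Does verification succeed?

fails

Left side g^H mod p:
45^2 = 2025 ≡ 269
45^4 ≡ 269^2 = 72361 ≡ 365
45^8 ≡ 365^2 = 133225 ≡ 208
45^16 ≡ 208^2 = 43264 ≡ 242
45^32 ≡ 242^2 = 58564 ≡ 177
45^64 ≡ 177^2 = 31329 ≡ 160
45^128 ≡ 160^2 = 25600 ≡ 138
45^256 ≡ 138^2 = 19044 ≡ 167
274 = 256 + 16 + 2, so 45^274 ≡ 167·242·269 ≡ 409 (mod 439)
Right side y^r · r^s mod p:
102^2 = 10404 ≡ 307
102^4 ≡ 307^2 = 94249 ≡ 303
102^8 ≡ 303^2 = 91809 ≡ 58
102^16 ≡ 58^2 = 3364 ≡ 291
102^32 ≡ 291^2 = 84681 ≡ 393
102^64 ≡ 393^2 = 154449 ≡ 360
102^128 ≡ 360^2 = 129600 ≡ 95
102^256 ≡ 95^2 = 9025 ≡ 245
304 = 256 + 32 + 16, so 102^304 ≡ 245·393·291 ≡ 199 (mod 439)
304^2 = 92416 ≡ 226
304^4 ≡ 226^2 = 51076 ≡ 152
304^8 ≡ 152^2 = 23104 ≡ 276
304^16 ≡ 276^2 = 76176 ≡ 229
304^32 ≡ 229^2 = 52441 ≡ 200
304^64 ≡ 200^2 = 40000 ≡ 51
304^128 ≡ 51^2 = 2601 ≡ 406
304^256 ≡ 406^2 = 164836 ≡ 211
373 = 256 + 64 + 32 + 16 + 4 + 1, so 304^373 ≡ 211·51·200·229·152·304 ≡ 379 (mod 439)
199·379 = 75421 ≡ 352 (mod 439)
409 ≠ 352, so verification fails.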